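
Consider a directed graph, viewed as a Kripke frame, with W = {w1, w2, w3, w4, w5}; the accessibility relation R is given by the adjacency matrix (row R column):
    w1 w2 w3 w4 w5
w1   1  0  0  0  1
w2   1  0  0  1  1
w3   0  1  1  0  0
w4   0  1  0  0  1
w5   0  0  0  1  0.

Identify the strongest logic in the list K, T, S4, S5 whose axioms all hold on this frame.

K

Reflexive (axiom T): no — w2 is not related to itself.
Transitive (axiom 4): no — w1 R w5 and w5 R w4, but not w1 R w4.
Euclidean (axiom 5): no — w2 R w1 and w2 R w4, but not w1 R w4.
So F validates K; T would additionally require R to be reflexive. The strongest is K.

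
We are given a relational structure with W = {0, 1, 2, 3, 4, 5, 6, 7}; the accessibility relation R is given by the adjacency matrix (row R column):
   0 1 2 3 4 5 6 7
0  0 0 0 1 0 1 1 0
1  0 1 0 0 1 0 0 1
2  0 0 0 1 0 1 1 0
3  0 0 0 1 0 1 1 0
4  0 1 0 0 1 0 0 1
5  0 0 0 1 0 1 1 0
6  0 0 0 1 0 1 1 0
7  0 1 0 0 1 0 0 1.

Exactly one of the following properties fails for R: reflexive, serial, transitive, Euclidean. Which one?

Reflexive: no — 0 is not related to itself.
Serial: yes — every world has a successor (e.g. 0 R 3).
Transitive: yes — every two-step R-path is closed by a direct edge.
Euclidean: yes — any two successors of a common world are R-related.
Only reflexive fails.

reflexive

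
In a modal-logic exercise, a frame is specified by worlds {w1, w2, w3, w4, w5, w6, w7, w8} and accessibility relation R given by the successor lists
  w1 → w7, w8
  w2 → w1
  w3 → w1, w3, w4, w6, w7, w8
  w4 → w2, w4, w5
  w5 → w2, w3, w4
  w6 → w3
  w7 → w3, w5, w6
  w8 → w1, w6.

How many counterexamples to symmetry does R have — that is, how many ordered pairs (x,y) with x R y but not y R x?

11

Enumerating: (w1,w7), (w2,w1), (w3,w1), (w3,w4), (w3,w8), (w4,w2), (w5,w2), (w5,w3), (w7,w5), (w7,w6), (w8,w6).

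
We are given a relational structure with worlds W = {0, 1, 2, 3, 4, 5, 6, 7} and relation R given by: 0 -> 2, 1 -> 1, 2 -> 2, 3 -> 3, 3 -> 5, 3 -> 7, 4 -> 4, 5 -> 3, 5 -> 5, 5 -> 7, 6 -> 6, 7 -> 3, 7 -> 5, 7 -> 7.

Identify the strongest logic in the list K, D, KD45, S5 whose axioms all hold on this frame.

KD45

Serial (axiom D): yes — every world has a successor (e.g. 0 R 2).
Euclidean (axiom 5): yes — any two successors of a common world are R-related.
Transitive (axiom 4): yes — every two-step R-path is closed by a direct edge.
Reflexive (axiom T): no — 0 is not related to itself.
So F validates K, D, KD45; S5 would additionally require R to be reflexive. The strongest is KD45.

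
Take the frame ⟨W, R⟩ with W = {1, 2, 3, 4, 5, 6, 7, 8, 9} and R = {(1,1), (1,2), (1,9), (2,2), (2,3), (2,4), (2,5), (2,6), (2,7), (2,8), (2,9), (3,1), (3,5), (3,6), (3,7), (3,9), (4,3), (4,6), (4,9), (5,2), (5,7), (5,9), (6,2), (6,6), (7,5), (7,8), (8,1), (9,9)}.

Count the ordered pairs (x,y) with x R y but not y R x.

Enumerating: (1,2), (1,9), (2,3), (2,4), (2,7), (2,8), (2,9), (3,1), (3,5), (3,6), (3,7), (3,9), (4,3), (4,6), (4,9), (5,9), (7,8), (8,1).

18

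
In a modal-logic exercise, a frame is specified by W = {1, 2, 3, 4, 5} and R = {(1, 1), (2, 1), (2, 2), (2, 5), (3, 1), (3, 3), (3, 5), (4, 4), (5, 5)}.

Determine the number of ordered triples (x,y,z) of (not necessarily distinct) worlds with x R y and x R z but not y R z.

Enumerating: (2,1,2), (2,1,5), (2,5,1), (2,5,2), (3,1,3), (3,1,5), (3,5,1), (3,5,3).

8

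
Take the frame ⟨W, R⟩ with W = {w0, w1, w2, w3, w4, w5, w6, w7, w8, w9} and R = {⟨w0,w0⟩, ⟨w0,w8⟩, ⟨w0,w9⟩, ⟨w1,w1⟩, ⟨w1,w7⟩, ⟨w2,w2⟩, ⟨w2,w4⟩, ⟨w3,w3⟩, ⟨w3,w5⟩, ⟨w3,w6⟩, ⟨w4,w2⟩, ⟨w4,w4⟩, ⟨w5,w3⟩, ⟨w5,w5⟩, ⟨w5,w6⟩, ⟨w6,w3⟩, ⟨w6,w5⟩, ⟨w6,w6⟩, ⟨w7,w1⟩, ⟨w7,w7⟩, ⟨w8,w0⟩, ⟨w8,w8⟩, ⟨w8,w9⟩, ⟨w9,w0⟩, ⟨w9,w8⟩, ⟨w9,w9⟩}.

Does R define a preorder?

Reflexive: yes — every world is R-related to itself.
Transitive: yes — every two-step R-path is closed by a direct edge.
So R is a preorder.

Yes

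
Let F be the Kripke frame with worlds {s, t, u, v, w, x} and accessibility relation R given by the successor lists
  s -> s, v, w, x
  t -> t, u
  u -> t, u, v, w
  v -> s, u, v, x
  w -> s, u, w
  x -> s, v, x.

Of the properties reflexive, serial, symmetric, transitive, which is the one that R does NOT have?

transitive

Reflexive: yes — every world is R-related to itself.
Serial: yes — every world has a successor (e.g. s R s).
Symmetric: yes — every pair in R has its reverse in R.
Transitive: no — s R v and v R u, but not s R u.
Only transitive fails.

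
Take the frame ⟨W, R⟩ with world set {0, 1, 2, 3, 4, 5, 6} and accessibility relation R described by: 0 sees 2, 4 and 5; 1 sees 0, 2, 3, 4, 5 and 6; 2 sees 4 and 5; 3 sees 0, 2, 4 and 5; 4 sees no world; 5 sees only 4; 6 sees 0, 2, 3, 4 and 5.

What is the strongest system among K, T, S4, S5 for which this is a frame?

K

Reflexive (axiom T): no — 0 is not related to itself.
Transitive (axiom 4): yes — every two-step R-path is closed by a direct edge.
Euclidean (axiom 5): no — 0 R 4 and 0 R 2, but not 4 R 2.
So F validates K; T would additionally require R to be reflexive. The strongest is K.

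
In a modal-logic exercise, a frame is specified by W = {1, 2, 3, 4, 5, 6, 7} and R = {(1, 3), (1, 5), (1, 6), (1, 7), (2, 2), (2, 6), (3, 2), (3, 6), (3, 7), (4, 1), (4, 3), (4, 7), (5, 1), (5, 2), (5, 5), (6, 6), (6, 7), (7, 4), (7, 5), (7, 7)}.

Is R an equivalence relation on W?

Reflexive: no — 1 is not related to itself.
Symmetric: no — 1 R 3 but not 3 R 1.
Transitive: no — 1 R 3 and 3 R 2, but not 1 R 2.
So R is not an equivalence relation.

No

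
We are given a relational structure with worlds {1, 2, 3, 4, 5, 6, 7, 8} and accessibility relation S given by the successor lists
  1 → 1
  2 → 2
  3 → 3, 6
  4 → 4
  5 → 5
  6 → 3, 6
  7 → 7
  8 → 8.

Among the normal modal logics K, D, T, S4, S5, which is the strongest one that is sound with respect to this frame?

S5

Serial (axiom D): yes — every world has a successor (e.g. 1 S 1).
Reflexive (axiom T): yes — every world is S-related to itself.
Transitive (axiom 4): yes — every two-step S-path is closed by a direct edge.
Euclidean (axiom 5): yes — any two successors of a common world are S-related.
So F validates K, D, T, S4, S5. The strongest is S5.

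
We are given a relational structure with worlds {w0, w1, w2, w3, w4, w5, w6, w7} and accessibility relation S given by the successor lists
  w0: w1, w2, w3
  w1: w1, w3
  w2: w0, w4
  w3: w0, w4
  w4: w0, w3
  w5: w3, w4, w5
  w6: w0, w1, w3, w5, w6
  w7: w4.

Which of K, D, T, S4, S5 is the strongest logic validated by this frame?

Serial (axiom D): yes — every world has a successor (e.g. w0 S w1).
Reflexive (axiom T): no — w0 is not related to itself.
Transitive (axiom 4): no — w0 S w2 and w2 S w4, but not w0 S w4.
Euclidean (axiom 5): no — w0 S w1 and w0 S w2, but not w1 S w2.
So F validates K, D; T would additionally require S to be reflexive. The strongest is D.

D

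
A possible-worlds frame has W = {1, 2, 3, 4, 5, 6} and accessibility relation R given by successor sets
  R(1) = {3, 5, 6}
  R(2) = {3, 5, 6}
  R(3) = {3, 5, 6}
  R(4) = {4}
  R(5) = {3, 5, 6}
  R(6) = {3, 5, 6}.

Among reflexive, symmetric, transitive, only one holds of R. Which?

Reflexive: no — 1 is not related to itself.
Symmetric: no — 1 R 3 but not 3 R 1.
Transitive: yes — every two-step R-path is closed by a direct edge.
Only transitive holds.

transitive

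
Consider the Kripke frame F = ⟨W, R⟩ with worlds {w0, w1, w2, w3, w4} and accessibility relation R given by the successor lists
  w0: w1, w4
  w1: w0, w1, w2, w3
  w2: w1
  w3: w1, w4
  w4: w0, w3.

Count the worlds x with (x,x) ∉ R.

4

Enumerating: w0, w2, w3, w4.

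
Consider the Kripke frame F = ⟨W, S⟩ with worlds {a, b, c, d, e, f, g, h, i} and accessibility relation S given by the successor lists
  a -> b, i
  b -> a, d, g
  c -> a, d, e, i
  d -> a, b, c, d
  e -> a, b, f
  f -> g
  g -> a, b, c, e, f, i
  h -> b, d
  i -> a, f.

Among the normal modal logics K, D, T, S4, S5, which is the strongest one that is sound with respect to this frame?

D

Serial (axiom D): yes — every world has a successor (e.g. a S b).
Reflexive (axiom T): no — a is not related to itself.
Transitive (axiom 4): no — a S b and b S d, but not a S d.
Euclidean (axiom 5): no — a S b and a S i, but not b S i.
So F validates K, D; T would additionally require S to be reflexive. The strongest is D.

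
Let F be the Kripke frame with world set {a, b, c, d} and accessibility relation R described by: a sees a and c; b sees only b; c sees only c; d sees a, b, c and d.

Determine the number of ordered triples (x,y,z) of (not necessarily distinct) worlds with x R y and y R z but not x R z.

0

R is transitive; there are no such tuples.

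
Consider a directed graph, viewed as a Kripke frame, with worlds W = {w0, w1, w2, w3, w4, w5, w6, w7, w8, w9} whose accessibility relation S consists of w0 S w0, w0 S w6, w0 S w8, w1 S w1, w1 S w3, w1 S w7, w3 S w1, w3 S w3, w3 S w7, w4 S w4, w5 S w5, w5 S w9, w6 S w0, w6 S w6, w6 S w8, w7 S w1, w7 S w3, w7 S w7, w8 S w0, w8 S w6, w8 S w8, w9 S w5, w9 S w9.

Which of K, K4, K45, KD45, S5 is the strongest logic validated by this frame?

Transitive (axiom 4): yes — every two-step S-path is closed by a direct edge.
Euclidean (axiom 5): yes — any two successors of a common world are S-related.
Serial (axiom D): no — w2 has no S-successor.
Reflexive (axiom T): no — w2 is not related to itself.
So F validates K, K4, K45; KD45 would additionally require S to be serial. The strongest is K45.

K45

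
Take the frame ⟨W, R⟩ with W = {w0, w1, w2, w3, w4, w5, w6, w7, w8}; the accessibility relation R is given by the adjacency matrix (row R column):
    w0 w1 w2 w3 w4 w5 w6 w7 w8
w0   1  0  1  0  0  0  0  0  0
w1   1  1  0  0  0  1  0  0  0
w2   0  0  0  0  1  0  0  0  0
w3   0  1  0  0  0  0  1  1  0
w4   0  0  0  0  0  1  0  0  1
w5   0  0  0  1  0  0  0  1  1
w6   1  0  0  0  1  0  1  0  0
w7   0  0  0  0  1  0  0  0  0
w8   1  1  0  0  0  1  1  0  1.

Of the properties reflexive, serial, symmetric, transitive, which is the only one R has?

Reflexive: no — w2 is not related to itself.
Serial: yes — every world has a successor (e.g. w0 R w0).
Symmetric: no — w0 R w2 but not w2 R w0.
Transitive: no — w0 R w2 and w2 R w4, but not w0 R w4.
Only serial holds.

serial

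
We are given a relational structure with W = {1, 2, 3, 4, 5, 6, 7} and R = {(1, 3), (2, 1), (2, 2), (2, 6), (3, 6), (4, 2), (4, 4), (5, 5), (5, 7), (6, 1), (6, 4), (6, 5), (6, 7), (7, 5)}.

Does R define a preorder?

Reflexive: no — 1 is not related to itself.
Transitive: no — 1 R 3 and 3 R 6, but not 1 R 6.
So R is not a preorder.

No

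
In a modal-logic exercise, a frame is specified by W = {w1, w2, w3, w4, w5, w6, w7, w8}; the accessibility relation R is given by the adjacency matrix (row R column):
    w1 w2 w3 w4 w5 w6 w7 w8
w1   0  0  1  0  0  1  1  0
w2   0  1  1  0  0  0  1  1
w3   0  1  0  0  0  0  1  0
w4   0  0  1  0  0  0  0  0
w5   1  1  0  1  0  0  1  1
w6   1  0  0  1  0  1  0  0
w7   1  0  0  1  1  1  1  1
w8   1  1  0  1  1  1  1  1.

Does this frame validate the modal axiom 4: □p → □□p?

No

The schema 4 characterises exactly the transitive frames.
Transitive: no — w1 R w3 and w3 R w2, but not w1 R w2.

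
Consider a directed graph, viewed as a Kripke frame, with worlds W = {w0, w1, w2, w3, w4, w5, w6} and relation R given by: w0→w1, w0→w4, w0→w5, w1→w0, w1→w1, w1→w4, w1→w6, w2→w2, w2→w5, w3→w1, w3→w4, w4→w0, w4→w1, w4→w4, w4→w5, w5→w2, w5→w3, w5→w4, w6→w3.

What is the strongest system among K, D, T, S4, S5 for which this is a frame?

Serial (axiom D): yes — every world has a successor (e.g. w0 R w1).
Reflexive (axiom T): no — w0 is not related to itself.
Transitive (axiom 4): no — w0 R w1 and w1 R w6, but not w0 R w6.
Euclidean (axiom 5): no — w0 R w1 and w0 R w5, but not w1 R w5.
So F validates K, D; T would additionally require R to be reflexive. The strongest is D.

D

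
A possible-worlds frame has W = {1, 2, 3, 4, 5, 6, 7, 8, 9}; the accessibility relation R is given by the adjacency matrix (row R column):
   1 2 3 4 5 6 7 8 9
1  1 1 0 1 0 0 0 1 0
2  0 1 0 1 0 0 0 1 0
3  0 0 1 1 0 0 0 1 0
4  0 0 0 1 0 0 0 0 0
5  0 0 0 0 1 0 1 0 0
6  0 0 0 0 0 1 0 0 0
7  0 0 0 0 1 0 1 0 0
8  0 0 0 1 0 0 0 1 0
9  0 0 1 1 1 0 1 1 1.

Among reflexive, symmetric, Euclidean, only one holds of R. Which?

reflexive

Reflexive: yes — every world is R-related to itself.
Symmetric: no — 1 R 2 but not 2 R 1.
Euclidean: no — 1 R 4 and 1 R 2, but not 4 R 2.
Only reflexive holds.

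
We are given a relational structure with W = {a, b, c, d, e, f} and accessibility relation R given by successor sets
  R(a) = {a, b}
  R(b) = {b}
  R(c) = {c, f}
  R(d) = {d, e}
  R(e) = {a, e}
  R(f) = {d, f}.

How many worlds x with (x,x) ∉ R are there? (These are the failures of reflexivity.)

0

R is reflexive; there are no such worlds.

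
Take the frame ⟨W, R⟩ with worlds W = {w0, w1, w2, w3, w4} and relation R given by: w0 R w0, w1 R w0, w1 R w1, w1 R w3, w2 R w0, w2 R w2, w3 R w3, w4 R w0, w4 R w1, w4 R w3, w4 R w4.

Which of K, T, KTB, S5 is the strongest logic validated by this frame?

T

Reflexive (axiom T): yes — every world is R-related to itself.
Symmetric (axiom B): no — w1 R w0 but not w0 R w1.
Euclidean (axiom 5): no — w1 R w0 and w1 R w3, but not w0 R w3.
So F validates K, T; KTB would additionally require R to be symmetric. The strongest is T.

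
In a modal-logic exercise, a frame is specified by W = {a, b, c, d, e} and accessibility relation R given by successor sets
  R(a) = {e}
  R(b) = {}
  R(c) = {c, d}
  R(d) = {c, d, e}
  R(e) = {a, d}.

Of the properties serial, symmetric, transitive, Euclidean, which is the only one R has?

Serial: no — b has no R-successor.
Symmetric: yes — every pair in R has its reverse in R.
Transitive: no — a R e and e R d, but not a R d.
Euclidean: no — d R c and d R e, but not c R e.
Only symmetric holds.

symmetric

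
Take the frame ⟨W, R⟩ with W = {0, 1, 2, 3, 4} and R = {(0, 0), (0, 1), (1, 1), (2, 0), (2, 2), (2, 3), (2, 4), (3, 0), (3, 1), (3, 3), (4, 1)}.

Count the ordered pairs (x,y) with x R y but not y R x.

Enumerating: (0,1), (2,0), (2,3), (2,4), (3,0), (3,1), (4,1).

7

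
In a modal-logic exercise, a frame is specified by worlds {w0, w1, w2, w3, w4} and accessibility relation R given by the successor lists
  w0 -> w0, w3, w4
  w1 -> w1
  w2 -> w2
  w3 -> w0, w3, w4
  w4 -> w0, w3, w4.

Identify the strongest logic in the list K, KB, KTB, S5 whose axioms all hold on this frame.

S5

Symmetric (axiom B): yes — every pair in R has its reverse in R.
Reflexive (axiom T): yes — every world is R-related to itself.
Euclidean (axiom 5): yes — any two successors of a common world are R-related.
So F validates K, KB, KTB, S5. The strongest is S5.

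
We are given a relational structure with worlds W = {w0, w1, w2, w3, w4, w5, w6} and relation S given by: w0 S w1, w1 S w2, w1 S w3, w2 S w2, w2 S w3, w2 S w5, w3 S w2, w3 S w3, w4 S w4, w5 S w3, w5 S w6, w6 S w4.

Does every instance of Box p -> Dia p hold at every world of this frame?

Yes

The schema D characterises exactly the serial frames.
Serial: yes — every world has a successor (e.g. w0 S w1).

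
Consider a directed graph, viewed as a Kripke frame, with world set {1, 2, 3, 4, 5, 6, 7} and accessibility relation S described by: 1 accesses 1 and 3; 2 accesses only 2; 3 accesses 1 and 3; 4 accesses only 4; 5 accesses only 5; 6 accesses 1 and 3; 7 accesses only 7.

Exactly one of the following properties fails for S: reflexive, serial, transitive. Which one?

reflexive

Reflexive: no — 6 is not related to itself.
Serial: yes — every world has a successor (e.g. 1 S 1).
Transitive: yes — every two-step S-path is closed by a direct edge.
Only reflexive fails.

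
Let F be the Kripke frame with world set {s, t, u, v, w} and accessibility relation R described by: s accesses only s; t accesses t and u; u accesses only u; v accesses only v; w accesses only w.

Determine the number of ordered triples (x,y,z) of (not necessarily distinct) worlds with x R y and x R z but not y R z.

Enumerating: (t,u,t).

1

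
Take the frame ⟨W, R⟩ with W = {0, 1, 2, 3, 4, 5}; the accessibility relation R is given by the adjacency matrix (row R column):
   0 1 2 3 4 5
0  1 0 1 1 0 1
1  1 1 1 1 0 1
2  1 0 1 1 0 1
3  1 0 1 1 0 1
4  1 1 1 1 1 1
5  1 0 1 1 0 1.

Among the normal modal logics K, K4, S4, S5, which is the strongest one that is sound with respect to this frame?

S4

Transitive (axiom 4): yes — every two-step R-path is closed by a direct edge.
Reflexive (axiom T): yes — every world is R-related to itself.
Euclidean (axiom 5): no — 4 R 0 and 4 R 1, but not 0 R 1.
So F validates K, K4, S4; S5 would additionally require R to be Euclidean. The strongest is S4.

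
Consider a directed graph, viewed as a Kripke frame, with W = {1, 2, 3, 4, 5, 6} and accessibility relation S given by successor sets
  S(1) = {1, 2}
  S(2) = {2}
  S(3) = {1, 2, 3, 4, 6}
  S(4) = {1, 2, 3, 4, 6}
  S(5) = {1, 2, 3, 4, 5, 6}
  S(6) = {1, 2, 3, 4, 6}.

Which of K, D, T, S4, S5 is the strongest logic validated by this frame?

S4

Serial (axiom D): yes — every world has a successor (e.g. 1 S 1).
Reflexive (axiom T): yes — every world is S-related to itself.
Transitive (axiom 4): yes — every two-step S-path is closed by a direct edge.
Euclidean (axiom 5): no — 3 S 1 and 3 S 4, but not 1 S 4.
So F validates K, D, T, S4; S5 would additionally require S to be Euclidean. The strongest is S4.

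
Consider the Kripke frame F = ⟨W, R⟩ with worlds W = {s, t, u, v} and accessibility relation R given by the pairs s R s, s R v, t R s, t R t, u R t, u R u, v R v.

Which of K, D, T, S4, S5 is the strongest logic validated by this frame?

T

Serial (axiom D): yes — every world has a successor (e.g. s R s).
Reflexive (axiom T): yes — every world is R-related to itself.
Transitive (axiom 4): no — t R s and s R v, but not t R v.
Euclidean (axiom 5): no — s R v and s R s, but not v R s.
So F validates K, D, T; S4 would additionally require R to be transitive. The strongest is T.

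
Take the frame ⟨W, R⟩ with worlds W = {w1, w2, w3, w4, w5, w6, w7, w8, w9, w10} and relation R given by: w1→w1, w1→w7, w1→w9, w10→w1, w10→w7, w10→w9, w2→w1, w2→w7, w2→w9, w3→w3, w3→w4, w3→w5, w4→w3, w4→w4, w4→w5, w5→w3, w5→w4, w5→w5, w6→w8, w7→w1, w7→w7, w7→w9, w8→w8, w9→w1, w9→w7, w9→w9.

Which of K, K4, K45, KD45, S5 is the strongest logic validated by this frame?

KD45

Transitive (axiom 4): yes — every two-step R-path is closed by a direct edge.
Euclidean (axiom 5): yes — any two successors of a common world are R-related.
Serial (axiom D): yes — every world has a successor (e.g. w1 R w1).
Reflexive (axiom T): no — w2 is not related to itself.
So F validates K, K4, K45, KD45; S5 would additionally require R to be reflexive. The strongest is KD45.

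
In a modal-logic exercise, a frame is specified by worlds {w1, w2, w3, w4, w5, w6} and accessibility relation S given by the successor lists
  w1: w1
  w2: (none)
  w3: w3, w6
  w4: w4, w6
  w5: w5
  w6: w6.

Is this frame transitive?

Yes

Transitive: yes — every two-step S-path is closed by a direct edge.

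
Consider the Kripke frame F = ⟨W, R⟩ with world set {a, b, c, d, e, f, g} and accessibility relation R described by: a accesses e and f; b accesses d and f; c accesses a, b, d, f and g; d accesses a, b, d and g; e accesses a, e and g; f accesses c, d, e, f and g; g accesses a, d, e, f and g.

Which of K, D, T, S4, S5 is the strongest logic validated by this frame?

Serial (axiom D): yes — every world has a successor (e.g. a R e).
Reflexive (axiom T): no — a is not related to itself.
Transitive (axiom 4): no — a R e and e R g, but not a R g.
Euclidean (axiom 5): no — a R e and a R f, but not e R f.
So F validates K, D; T would additionally require R to be reflexive. The strongest is D.

D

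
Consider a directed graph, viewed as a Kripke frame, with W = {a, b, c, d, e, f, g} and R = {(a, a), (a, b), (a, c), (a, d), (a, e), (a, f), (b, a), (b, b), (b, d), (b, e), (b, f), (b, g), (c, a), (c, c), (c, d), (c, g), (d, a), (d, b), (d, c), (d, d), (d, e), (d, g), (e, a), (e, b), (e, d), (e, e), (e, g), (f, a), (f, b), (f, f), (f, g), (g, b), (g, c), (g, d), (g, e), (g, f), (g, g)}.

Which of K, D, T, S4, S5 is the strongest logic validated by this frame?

Serial (axiom D): yes — every world has a successor (e.g. a R a).
Reflexive (axiom T): yes — every world is R-related to itself.
Transitive (axiom 4): no — a R b and b R g, but not a R g.
Euclidean (axiom 5): no — a R b and a R c, but not b R c.
So F validates K, D, T; S4 would additionally require R to be transitive. The strongest is T.

T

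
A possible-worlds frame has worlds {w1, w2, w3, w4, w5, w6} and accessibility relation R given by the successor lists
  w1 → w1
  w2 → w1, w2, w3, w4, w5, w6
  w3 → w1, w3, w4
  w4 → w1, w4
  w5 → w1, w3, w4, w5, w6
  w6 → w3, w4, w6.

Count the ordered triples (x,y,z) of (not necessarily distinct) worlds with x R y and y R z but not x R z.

Enumerating: (w6,w3,w1), (w6,w4,w1).

2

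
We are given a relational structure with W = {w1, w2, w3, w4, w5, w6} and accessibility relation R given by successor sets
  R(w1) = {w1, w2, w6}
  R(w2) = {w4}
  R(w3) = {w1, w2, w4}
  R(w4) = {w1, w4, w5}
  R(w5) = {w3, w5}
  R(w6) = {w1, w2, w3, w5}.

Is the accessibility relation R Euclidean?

Euclidean: no — w1 R w2 and w1 R w6, but not w2 R w6.

No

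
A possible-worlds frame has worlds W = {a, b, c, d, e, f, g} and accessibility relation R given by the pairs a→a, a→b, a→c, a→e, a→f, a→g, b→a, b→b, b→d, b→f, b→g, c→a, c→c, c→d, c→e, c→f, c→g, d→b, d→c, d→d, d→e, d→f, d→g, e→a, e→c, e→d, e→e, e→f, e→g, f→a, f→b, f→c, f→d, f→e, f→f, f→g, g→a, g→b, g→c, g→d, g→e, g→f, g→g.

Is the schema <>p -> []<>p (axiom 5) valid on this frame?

No

By correspondence theory, 5 is valid on a frame iff R is Euclidean.
Euclidean: no — a R b and a R c, but not b R c.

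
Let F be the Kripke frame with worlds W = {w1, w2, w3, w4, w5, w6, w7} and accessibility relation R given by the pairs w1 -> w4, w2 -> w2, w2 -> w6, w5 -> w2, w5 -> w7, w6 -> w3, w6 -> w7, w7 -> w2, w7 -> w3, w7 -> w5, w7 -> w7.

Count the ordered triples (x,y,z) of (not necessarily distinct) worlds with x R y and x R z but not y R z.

Enumerating: (w1,w4,w4), (w2,w6,w2), (w2,w6,w6), (w5,w2,w7), (w6,w3,w3), (w6,w3,w7), (w7,w2,w3), (w7,w2,w5), (w7,w2,w7), (w7,w3,w2), (w7,w3,w3), (w7,w3,w5), (w7,w3,w7), (w7,w5,w3), (w7,w5,w5).

15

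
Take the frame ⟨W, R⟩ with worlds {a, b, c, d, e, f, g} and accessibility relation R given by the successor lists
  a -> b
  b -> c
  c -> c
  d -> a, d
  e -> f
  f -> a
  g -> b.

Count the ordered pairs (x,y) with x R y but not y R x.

6

Enumerating: (a,b), (b,c), (d,a), (e,f), (f,a), (g,b).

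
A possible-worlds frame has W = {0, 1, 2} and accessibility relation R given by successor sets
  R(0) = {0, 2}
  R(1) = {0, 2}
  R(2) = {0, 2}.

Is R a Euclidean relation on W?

Euclidean: yes — any two successors of a common world are R-related.

Yes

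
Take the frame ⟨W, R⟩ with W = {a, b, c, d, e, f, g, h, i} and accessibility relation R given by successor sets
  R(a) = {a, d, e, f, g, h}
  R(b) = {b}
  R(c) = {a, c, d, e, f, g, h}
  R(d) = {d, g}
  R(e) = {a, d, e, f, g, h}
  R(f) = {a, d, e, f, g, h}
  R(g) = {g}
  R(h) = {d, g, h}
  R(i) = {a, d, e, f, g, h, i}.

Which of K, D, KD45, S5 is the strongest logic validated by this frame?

Serial (axiom D): yes — every world has a successor (e.g. a R a).
Euclidean (axiom 5): no — a R d and a R e, but not d R e.
Transitive (axiom 4): yes — every two-step R-path is closed by a direct edge.
Reflexive (axiom T): yes — every world is R-related to itself.
So F validates K, D; KD45 would additionally require R to be Euclidean. The strongest is D.

D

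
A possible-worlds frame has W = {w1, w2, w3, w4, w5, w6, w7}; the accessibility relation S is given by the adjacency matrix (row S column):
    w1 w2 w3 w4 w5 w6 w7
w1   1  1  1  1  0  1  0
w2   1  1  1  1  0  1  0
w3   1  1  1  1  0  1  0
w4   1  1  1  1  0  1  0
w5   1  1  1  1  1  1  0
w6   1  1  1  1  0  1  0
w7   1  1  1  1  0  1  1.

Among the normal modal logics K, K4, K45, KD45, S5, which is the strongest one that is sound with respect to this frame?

K4

Transitive (axiom 4): yes — every two-step S-path is closed by a direct edge.
Euclidean (axiom 5): no — w5 S w1 and w5 S w5, but not w1 S w5.
Serial (axiom D): yes — every world has a successor (e.g. w1 S w1).
Reflexive (axiom T): yes — every world is S-related to itself.
So F validates K, K4; K45 would additionally require S to be Euclidean. The strongest is K4.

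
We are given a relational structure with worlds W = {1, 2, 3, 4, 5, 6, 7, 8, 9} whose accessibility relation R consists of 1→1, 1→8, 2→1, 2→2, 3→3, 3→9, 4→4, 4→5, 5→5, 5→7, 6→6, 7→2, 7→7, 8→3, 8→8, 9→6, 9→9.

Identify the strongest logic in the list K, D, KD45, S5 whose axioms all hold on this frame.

D

Serial (axiom D): yes — every world has a successor (e.g. 1 R 1).
Euclidean (axiom 5): no — 1 R 8 and 1 R 1, but not 8 R 1.
Transitive (axiom 4): no — 1 R 8 and 8 R 3, but not 1 R 3.
Reflexive (axiom T): yes — every world is R-related to itself.
So F validates K, D; KD45 would additionally require R to be Euclidean and transitive. The strongest is D.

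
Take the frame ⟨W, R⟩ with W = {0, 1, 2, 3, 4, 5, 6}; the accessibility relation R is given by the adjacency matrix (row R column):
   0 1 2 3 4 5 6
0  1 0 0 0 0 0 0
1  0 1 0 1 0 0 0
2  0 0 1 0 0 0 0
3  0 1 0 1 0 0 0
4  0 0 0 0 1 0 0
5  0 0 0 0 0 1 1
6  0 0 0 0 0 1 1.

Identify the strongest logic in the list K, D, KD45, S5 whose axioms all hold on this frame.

Serial (axiom D): yes — every world has a successor (e.g. 0 R 0).
Euclidean (axiom 5): yes — any two successors of a common world are R-related.
Transitive (axiom 4): yes — every two-step R-path is closed by a direct edge.
Reflexive (axiom T): yes — every world is R-related to itself.
So F validates K, D, KD45, S5. The strongest is S5.

S5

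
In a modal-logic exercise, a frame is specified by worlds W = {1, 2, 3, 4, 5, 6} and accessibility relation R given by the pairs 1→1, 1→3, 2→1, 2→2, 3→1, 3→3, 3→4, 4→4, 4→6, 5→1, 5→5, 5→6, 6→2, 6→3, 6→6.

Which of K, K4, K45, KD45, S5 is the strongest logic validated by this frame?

K

Transitive (axiom 4): no — 1 R 3 and 3 R 4, but not 1 R 4.
Euclidean (axiom 5): no — 3 R 1 and 3 R 4, but not 1 R 4.
Serial (axiom D): yes — every world has a successor (e.g. 1 R 1).
Reflexive (axiom T): yes — every world is R-related to itself.
So F validates K; K4 would additionally require R to be transitive. The strongest is K.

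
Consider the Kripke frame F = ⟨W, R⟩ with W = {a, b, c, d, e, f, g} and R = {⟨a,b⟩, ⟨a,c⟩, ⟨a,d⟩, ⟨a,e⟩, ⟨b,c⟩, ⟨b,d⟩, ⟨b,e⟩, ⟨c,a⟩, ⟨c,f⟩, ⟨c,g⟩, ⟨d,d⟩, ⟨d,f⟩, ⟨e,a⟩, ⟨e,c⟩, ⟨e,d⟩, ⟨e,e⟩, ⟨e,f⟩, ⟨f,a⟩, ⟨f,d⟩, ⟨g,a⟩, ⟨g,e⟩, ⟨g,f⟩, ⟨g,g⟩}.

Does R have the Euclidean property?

No

Euclidean: no — a R c and a R b, but not c R b.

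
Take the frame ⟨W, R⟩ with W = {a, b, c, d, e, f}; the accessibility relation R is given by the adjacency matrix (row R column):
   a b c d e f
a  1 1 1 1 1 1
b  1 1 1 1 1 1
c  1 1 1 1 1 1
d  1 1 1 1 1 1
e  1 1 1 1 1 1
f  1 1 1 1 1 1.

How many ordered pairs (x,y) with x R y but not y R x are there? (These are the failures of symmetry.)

0

R is symmetric; there are no such tuples.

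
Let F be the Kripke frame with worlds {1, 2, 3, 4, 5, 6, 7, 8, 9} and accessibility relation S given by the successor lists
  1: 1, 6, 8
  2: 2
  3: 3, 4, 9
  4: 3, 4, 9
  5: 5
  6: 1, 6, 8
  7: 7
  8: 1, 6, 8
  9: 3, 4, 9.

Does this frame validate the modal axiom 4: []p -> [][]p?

By correspondence theory, 4 is valid on a frame iff S is transitive.
Transitive: yes — every two-step S-path is closed by a direct edge.

Yes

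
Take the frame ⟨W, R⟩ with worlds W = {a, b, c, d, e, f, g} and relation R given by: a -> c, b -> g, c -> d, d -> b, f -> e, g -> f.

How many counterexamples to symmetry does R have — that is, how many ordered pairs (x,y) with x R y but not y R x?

6

Enumerating: (a,c), (b,g), (c,d), (d,b), (f,e), (g,f).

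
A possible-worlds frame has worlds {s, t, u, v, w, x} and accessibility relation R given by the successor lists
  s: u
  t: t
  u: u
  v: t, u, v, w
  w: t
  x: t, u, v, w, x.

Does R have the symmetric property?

Symmetric: no — s R u but not u R s.

No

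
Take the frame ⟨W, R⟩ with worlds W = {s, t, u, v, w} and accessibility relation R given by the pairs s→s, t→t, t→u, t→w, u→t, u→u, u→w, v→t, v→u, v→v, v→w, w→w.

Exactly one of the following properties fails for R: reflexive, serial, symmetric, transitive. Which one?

Reflexive: yes — every world is R-related to itself.
Serial: yes — every world has a successor (e.g. s R s).
Symmetric: no — t R w but not w R t.
Transitive: yes — every two-step R-path is closed by a direct edge.
Only symmetric fails.

symmetric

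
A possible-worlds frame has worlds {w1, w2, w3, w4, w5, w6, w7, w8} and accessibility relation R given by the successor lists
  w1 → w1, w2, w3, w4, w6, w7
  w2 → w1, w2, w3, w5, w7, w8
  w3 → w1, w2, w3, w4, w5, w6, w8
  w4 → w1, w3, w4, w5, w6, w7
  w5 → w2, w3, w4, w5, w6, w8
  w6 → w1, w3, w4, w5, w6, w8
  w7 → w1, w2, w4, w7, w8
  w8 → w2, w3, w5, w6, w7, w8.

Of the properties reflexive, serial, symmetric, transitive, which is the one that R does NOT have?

Reflexive: yes — every world is R-related to itself.
Serial: yes — every world has a successor (e.g. w1 R w1).
Symmetric: yes — every pair in R has its reverse in R.
Transitive: no — w1 R w2 and w2 R w5, but not w1 R w5.
Only transitive fails.

transitive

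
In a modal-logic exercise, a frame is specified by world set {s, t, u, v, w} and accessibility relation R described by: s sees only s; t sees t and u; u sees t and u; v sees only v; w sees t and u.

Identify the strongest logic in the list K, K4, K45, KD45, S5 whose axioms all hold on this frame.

KD45

Transitive (axiom 4): yes — every two-step R-path is closed by a direct edge.
Euclidean (axiom 5): yes — any two successors of a common world are R-related.
Serial (axiom D): yes — every world has a successor (e.g. s R s).
Reflexive (axiom T): no — w is not related to itself.
So F validates K, K4, K45, KD45; S5 would additionally require R to be reflexive. The strongest is KD45.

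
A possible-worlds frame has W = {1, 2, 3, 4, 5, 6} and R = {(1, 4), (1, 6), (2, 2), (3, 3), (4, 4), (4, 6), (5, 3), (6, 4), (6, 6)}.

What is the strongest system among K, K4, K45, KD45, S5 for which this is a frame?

Transitive (axiom 4): yes — every two-step R-path is closed by a direct edge.
Euclidean (axiom 5): yes — any two successors of a common world are R-related.
Serial (axiom D): yes — every world has a successor (e.g. 1 R 4).
Reflexive (axiom T): no — 1 is not related to itself.
So F validates K, K4, K45, KD45; S5 would additionally require R to be reflexive. The strongest is KD45.

KD45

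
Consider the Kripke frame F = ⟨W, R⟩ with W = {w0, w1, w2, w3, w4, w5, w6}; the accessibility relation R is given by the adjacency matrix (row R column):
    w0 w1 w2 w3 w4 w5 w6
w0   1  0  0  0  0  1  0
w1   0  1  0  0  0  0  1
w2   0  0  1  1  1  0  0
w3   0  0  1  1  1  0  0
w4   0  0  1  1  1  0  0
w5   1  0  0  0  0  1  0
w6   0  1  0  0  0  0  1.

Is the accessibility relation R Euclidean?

Yes

Euclidean: yes — any two successors of a common world are R-related.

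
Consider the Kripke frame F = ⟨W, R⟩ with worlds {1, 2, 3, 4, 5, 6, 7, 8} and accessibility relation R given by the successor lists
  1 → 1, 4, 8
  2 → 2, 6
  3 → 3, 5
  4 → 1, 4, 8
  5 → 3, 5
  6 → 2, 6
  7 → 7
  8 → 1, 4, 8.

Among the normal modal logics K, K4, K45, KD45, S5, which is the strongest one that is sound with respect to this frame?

S5

Transitive (axiom 4): yes — every two-step R-path is closed by a direct edge.
Euclidean (axiom 5): yes — any two successors of a common world are R-related.
Serial (axiom D): yes — every world has a successor (e.g. 1 R 1).
Reflexive (axiom T): yes — every world is R-related to itself.
So F validates K, K4, K45, KD45, S5. The strongest is S5.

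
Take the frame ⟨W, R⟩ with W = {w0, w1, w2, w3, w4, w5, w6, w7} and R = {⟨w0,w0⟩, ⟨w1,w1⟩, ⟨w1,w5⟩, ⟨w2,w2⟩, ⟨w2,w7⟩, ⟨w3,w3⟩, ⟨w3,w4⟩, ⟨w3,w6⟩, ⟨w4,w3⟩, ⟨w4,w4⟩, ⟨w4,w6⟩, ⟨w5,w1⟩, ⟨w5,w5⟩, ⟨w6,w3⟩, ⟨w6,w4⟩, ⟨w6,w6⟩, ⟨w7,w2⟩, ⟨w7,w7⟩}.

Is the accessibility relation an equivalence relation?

Yes

Reflexive: yes — every world is R-related to itself.
Symmetric: yes — every pair in R has its reverse in R.
Transitive: yes — every two-step R-path is closed by a direct edge.
So R is an equivalence relation.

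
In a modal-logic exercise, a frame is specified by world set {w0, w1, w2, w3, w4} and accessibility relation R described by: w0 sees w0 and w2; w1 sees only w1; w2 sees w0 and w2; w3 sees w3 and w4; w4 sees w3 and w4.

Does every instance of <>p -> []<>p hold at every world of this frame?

Axiom 5 corresponds to the accessibility relation being Euclidean.
Euclidean: yes — any two successors of a common world are R-related.

Yes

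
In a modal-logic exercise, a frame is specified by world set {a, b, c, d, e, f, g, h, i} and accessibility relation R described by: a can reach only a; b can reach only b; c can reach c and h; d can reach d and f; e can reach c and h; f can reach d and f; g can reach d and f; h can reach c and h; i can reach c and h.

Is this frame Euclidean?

Yes

Euclidean: yes — any two successors of a common world are R-related.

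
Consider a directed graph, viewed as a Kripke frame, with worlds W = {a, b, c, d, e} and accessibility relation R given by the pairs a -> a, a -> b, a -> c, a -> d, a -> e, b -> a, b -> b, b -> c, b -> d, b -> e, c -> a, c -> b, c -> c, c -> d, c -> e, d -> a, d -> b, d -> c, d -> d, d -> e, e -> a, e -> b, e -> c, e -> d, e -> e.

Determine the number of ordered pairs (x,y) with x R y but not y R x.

0

R is symmetric; there are no such tuples.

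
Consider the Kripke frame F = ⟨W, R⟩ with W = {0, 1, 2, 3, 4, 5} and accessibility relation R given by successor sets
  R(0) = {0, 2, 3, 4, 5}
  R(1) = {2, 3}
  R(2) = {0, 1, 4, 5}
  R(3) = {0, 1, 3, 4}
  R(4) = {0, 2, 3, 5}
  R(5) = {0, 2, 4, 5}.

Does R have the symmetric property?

Yes

Symmetric: yes — every pair in R has its reverse in R.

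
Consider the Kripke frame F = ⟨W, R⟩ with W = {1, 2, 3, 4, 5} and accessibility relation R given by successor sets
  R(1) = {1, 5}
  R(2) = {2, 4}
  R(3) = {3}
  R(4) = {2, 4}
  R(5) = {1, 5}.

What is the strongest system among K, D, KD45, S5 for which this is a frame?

S5

Serial (axiom D): yes — every world has a successor (e.g. 1 R 1).
Euclidean (axiom 5): yes — any two successors of a common world are R-related.
Transitive (axiom 4): yes — every two-step R-path is closed by a direct edge.
Reflexive (axiom T): yes — every world is R-related to itself.
So F validates K, D, KD45, S5. The strongest is S5.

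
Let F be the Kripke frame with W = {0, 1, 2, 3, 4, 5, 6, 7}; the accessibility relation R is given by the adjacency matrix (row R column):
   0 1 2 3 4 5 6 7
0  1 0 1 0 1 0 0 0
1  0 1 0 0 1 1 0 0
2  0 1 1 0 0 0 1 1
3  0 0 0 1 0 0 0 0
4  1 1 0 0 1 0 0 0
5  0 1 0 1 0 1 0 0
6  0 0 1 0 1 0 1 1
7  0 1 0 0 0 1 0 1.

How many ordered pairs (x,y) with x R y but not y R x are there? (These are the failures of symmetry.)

8

Enumerating: (0,2), (2,1), (2,7), (5,3), (6,4), (6,7), (7,1), (7,5).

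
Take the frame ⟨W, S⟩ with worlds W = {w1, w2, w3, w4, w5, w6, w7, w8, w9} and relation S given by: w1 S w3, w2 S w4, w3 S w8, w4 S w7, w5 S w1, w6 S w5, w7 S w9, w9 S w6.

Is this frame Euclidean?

Euclidean: no — w1 S w3 and w1 S w3, but not w3 S w3.

No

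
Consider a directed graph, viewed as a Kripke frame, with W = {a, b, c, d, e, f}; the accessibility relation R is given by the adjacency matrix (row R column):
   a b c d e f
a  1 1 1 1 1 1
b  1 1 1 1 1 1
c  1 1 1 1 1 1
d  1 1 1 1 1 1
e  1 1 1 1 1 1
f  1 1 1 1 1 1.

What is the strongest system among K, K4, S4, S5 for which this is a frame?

S5

Transitive (axiom 4): yes — every two-step R-path is closed by a direct edge.
Reflexive (axiom T): yes — every world is R-related to itself.
Euclidean (axiom 5): yes — any two successors of a common world are R-related.
So F validates K, K4, S4, S5. The strongest is S5.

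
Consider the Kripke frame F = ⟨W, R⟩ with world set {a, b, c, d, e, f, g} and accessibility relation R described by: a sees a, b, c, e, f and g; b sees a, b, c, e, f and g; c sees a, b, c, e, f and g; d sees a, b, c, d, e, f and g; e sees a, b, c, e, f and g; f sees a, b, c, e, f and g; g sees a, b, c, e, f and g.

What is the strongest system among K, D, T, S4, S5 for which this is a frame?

S4

Serial (axiom D): yes — every world has a successor (e.g. a R a).
Reflexive (axiom T): yes — every world is R-related to itself.
Transitive (axiom 4): yes — every two-step R-path is closed by a direct edge.
Euclidean (axiom 5): no — d R a and d R d, but not a R d.
So F validates K, D, T, S4; S5 would additionally require R to be Euclidean. The strongest is S4.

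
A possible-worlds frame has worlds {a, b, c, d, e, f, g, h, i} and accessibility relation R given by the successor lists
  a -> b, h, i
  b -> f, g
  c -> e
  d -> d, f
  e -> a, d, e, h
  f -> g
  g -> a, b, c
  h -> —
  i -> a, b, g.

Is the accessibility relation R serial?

Serial: no — h has no R-successor.

No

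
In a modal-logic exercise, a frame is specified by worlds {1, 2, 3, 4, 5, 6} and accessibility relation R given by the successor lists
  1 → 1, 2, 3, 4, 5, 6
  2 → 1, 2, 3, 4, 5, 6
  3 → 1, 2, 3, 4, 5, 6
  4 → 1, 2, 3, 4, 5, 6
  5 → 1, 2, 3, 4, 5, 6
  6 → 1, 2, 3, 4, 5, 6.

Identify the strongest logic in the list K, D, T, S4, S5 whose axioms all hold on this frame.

Serial (axiom D): yes — every world has a successor (e.g. 1 R 1).
Reflexive (axiom T): yes — every world is R-related to itself.
Transitive (axiom 4): yes — every two-step R-path is closed by a direct edge.
Euclidean (axiom 5): yes — any two successors of a common world are R-related.
So F validates K, D, T, S4, S5. The strongest is S5.

S5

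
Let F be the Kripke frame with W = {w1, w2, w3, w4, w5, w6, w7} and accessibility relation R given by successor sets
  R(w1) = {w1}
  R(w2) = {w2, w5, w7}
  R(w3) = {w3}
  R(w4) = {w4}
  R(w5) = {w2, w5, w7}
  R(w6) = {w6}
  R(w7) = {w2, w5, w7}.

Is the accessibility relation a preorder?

Reflexive: yes — every world is R-related to itself.
Transitive: yes — every two-step R-path is closed by a direct edge.
So R is a preorder.

Yes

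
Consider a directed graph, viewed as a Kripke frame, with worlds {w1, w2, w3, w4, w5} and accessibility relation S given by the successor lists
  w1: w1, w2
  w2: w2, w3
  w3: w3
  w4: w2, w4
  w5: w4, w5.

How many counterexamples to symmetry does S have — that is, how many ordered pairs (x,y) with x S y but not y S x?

4

Enumerating: (w1,w2), (w2,w3), (w4,w2), (w5,w4).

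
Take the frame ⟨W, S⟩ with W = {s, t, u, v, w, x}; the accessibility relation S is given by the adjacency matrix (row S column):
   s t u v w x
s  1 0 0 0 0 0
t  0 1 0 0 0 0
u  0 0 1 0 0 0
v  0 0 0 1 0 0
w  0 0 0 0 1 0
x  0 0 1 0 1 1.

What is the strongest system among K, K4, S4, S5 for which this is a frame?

Transitive (axiom 4): yes — every two-step S-path is closed by a direct edge.
Reflexive (axiom T): yes — every world is S-related to itself.
Euclidean (axiom 5): no — x S u and x S w, but not u S w.
So F validates K, K4, S4; S5 would additionally require S to be Euclidean. The strongest is S4.

S4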